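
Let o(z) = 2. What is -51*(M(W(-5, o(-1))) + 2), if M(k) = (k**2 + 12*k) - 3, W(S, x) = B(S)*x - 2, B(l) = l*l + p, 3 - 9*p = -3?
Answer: -462791/3 ≈ -1.5426e+5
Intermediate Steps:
p = 2/3 (p = 1/3 - 1/9*(-3) = 1/3 + 1/3 = 2/3 ≈ 0.66667)
B(l) = 2/3 + l**2 (B(l) = l*l + 2/3 = l**2 + 2/3 = 2/3 + l**2)
W(S, x) = -2 + x*(2/3 + S**2) (W(S, x) = (2/3 + S**2)*x - 2 = x*(2/3 + S**2) - 2 = -2 + x*(2/3 + S**2))
M(k) = -3 + k**2 + 12*k
-51*(M(W(-5, o(-1))) + 2) = -51*((-3 + (-2 + (1/3)*2*(2 + 3*(-5)**2))**2 + 12*(-2 + (1/3)*2*(2 + 3*(-5)**2))) + 2) = -51*((-3 + (-2 + (1/3)*2*(2 + 3*25))**2 + 12*(-2 + (1/3)*2*(2 + 3*25))) + 2) = -51*((-3 + (-2 + (1/3)*2*(2 + 75))**2 + 12*(-2 + (1/3)*2*(2 + 75))) + 2) = -51*((-3 + (-2 + (1/3)*2*77)**2 + 12*(-2 + (1/3)*2*77)) + 2) = -51*((-3 + (-2 + 154/3)**2 + 12*(-2 + 154/3)) + 2) = -51*((-3 + (148/3)**2 + 12*(148/3)) + 2) = -51*((-3 + 21904/9 + 592) + 2) = -51*(27205/9 + 2) = -51*27223/9 = -462791/3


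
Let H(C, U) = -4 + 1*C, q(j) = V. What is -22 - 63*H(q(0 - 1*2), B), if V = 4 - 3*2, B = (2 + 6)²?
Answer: 356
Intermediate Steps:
B = 64 (B = 8² = 64)
V = -2 (V = 4 - 6 = -2)
q(j) = -2
H(C, U) = -4 + C
-22 - 63*H(q(0 - 1*2), B) = -22 - 63*(-4 - 2) = -22 - 63*(-6) = -22 + 378 = 356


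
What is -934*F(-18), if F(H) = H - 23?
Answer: 38294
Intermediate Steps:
F(H) = -23 + H
-934*F(-18) = -934*(-23 - 18) = -934*(-41) = 38294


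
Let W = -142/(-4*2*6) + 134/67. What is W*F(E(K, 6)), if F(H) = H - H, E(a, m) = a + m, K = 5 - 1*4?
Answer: 0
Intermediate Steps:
K = 1 (K = 5 - 4 = 1)
F(H) = 0
W = 119/24 (W = -142/((-8*6)) + 134*(1/67) = -142/(-48) + 2 = -142*(-1/48) + 2 = 71/24 + 2 = 119/24 ≈ 4.9583)
W*F(E(K, 6)) = (119/24)*0 = 0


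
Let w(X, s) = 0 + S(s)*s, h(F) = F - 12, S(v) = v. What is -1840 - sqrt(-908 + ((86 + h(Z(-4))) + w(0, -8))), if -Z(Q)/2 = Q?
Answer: -1840 - I*sqrt(762) ≈ -1840.0 - 27.604*I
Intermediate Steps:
Z(Q) = -2*Q
h(F) = -12 + F
w(X, s) = s**2 (w(X, s) = 0 + s*s = 0 + s**2 = s**2)
-1840 - sqrt(-908 + ((86 + h(Z(-4))) + w(0, -8))) = -1840 - sqrt(-908 + ((86 + (-12 - 2*(-4))) + (-8)**2)) = -1840 - sqrt(-908 + ((86 + (-12 + 8)) + 64)) = -1840 - sqrt(-908 + ((86 - 4) + 64)) = -1840 - sqrt(-908 + (82 + 64)) = -1840 - sqrt(-908 + 146) = -1840 - sqrt(-762) = -1840 - I*sqrt(762)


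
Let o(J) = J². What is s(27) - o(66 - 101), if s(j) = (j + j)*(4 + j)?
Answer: 449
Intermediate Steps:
s(j) = 2*j*(4 + j) (s(j) = (2*j)*(4 + j) = 2*j*(4 + j))
s(27) - o(66 - 101) = 2*27*(4 + 27) - (66 - 101)² = 2*27*31 - 1*(-35)² = 1674 - 1*1225 = 1674 - 1225 = 449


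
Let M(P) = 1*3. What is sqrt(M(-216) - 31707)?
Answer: 2*I*sqrt(7926) ≈ 178.06*I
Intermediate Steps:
M(P) = 3
sqrt(M(-216) - 31707) = sqrt(3 - 31707) = sqrt(-31704) = 2*I*sqrt(7926)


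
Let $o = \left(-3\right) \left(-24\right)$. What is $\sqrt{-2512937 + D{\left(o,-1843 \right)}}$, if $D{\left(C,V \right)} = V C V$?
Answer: $\sqrt{242045791} \approx 15558.0$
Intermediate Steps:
$o = 72$
$D{\left(C,V \right)} = C V^{2}$ ($D{\left(C,V \right)} = C V V = C V^{2}$)
$\sqrt{-2512937 + D{\left(o,-1843 \right)}} = \sqrt{-2512937 + 72 \left(-1843\right)^{2}} = \sqrt{-2512937 + 72 \cdot 3396649} = \sqrt{-2512937 + 244558728} = \sqrt{242045791}$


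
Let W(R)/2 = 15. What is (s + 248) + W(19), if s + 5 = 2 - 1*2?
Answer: 273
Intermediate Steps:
W(R) = 30 (W(R) = 2*15 = 30)
s = -5 (s = -5 + (2 - 1*2) = -5 + (2 - 2) = -5 + 0 = -5)
(s + 248) + W(19) = (-5 + 248) + 30 = 243 + 30 = 273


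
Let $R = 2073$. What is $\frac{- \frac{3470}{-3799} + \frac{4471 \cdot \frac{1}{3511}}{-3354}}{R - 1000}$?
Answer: $\frac{40845366851}{48002394661338} \approx 0.0008509$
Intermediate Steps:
$\frac{- \frac{3470}{-3799} + \frac{4471 \cdot \frac{1}{3511}}{-3354}}{R - 1000} = \frac{- \frac{3470}{-3799} + \frac{4471 \cdot \frac{1}{3511}}{-3354}}{2073 - 1000} = \frac{\left(-3470\right) \left(- \frac{1}{3799}\right) + 4471 \cdot \frac{1}{3511} \left(- \frac{1}{3354}\right)}{2073 - 1000} = \frac{\frac{3470}{3799} + \frac{4471}{3511} \left(- \frac{1}{3354}\right)}{1073} = \left(\frac{3470}{3799} - \frac{4471}{11775894}\right) \frac{1}{1073} = \frac{40845366851}{44736621306} \cdot \frac{1}{1073} = \frac{40845366851}{48002394661338}$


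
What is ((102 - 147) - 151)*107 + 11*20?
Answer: -20752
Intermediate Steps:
((102 - 147) - 151)*107 + 11*20 = (-45 - 151)*107 + 220 = -196*107 + 220 = -20972 + 220 = -20752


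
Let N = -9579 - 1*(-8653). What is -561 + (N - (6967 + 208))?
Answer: -8662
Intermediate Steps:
N = -926 (N = -9579 + 8653 = -926)
-561 + (N - (6967 + 208)) = -561 + (-926 - (6967 + 208)) = -561 + (-926 - 1*7175) = -561 + (-926 - 7175) = -561 - 8101 = -8662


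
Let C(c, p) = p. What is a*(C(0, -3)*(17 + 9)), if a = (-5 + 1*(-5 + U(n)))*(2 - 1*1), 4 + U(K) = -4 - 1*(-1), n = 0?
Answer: 1326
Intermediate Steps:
U(K) = -7 (U(K) = -4 + (-4 - 1*(-1)) = -4 + (-4 + 1) = -4 - 3 = -7)
a = -17 (a = (-5 + 1*(-5 - 7))*(2 - 1*1) = (-5 + 1*(-12))*(2 - 1) = (-5 - 12)*1 = -17*1 = -17)
a*(C(0, -3)*(17 + 9)) = -(-51)*(17 + 9) = -(-51)*26 = -17*(-78) = 1326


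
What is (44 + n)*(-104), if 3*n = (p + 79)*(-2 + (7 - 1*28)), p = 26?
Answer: 79144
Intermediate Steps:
n = -805 (n = ((26 + 79)*(-2 + (7 - 1*28)))/3 = (105*(-2 + (7 - 28)))/3 = (105*(-2 - 21))/3 = (105*(-23))/3 = (1/3)*(-2415) = -805)
(44 + n)*(-104) = (44 - 805)*(-104) = -761*(-104) = 79144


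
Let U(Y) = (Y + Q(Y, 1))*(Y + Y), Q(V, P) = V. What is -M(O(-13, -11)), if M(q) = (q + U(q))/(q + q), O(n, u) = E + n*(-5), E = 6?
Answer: -285/2 ≈ -142.50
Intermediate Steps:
U(Y) = 4*Y**2 (U(Y) = (Y + Y)*(Y + Y) = (2*Y)*(2*Y) = 4*Y**2)
O(n, u) = 6 - 5*n (O(n, u) = 6 + n*(-5) = 6 - 5*n)
M(q) = (q + 4*q**2)/(2*q) (M(q) = (q + 4*q**2)/(q + q) = (q + 4*q**2)/((2*q)) = (q + 4*q**2)*(1/(2*q)) = (q + 4*q**2)/(2*q))
-M(O(-13, -11)) = -(1/2 + 2*(6 - 5*(-13))) = -(1/2 + 2*(6 + 65)) = -(1/2 + 2*71) = -(1/2 + 142) = -1*285/2 = -285/2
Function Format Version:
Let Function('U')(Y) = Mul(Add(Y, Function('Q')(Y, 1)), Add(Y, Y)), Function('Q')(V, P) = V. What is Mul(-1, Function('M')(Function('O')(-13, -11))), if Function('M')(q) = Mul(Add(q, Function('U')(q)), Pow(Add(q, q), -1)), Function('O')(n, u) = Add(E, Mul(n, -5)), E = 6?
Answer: Rational(-285, 2) ≈ -142.50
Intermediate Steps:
Function('U')(Y) = Mul(4, Pow(Y, 2)) (Function('U')(Y) = Mul(Add(Y, Y), Add(Y, Y)) = Mul(Mul(2, Y), Mul(2, Y)) = Mul(4, Pow(Y, 2)))
Function('O')(n, u) = Add(6, Mul(-5, n)) (Function('O')(n, u) = Add(6, Mul(n, -5)) = Add(6, Mul(-5, n)))
Function('M')(q) = Mul(Rational(1, 2), Pow(q, -1), Add(q, Mul(4, Pow(q, 2)))) (Function('M')(q) = Mul(Add(q, Mul(4, Pow(q, 2))), Pow(Add(q, q), -1)) = Mul(Add(q, Mul(4, Pow(q, 2))), Pow(Mul(2, q), -1)) = Mul(Add(q, Mul(4, Pow(q, 2))), Mul(Rational(1, 2), Pow(q, -1))) = Mul(Rational(1, 2), Pow(q, -1), Add(q, Mul(4, Pow(q, 2)))))
Mul(-1, Function('M')(Function('O')(-13, -11))) = Mul(-1, Add(Rational(1, 2), Mul(2, Add(6, Mul(-5, -13))))) = Mul(-1, Add(Rational(1, 2), Mul(2, Add(6, 65)))) = Mul(-1, Add(Rational(1, 2), Mul(2, 71))) = Mul(-1, Add(Rational(1, 2), 142)) = Mul(-1, Rational(285, 2)) = Rational(-285, 2)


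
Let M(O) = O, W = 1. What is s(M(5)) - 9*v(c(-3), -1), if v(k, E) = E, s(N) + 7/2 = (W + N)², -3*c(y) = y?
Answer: 83/2 ≈ 41.500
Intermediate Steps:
c(y) = -y/3
s(N) = -7/2 + (1 + N)²
s(M(5)) - 9*v(c(-3), -1) = (-7/2 + (1 + 5)²) - 9*(-1) = (-7/2 + 6²) + 9 = (-7/2 + 36) + 9 = 65/2 + 9 = 83/2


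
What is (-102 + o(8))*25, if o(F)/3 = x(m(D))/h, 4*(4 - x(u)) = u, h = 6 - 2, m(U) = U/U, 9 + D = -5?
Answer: -39675/16 ≈ -2479.7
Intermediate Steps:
D = -14 (D = -9 - 5 = -14)
m(U) = 1
h = 4
x(u) = 4 - u/4
o(F) = 45/16 (o(F) = 3*((4 - 1/4*1)/4) = 3*((4 - 1/4)*(1/4)) = 3*((15/4)*(1/4)) = 3*(15/16) = 45/16)
(-102 + o(8))*25 = (-102 + 45/16)*25 = -1587/16*25 = -39675/16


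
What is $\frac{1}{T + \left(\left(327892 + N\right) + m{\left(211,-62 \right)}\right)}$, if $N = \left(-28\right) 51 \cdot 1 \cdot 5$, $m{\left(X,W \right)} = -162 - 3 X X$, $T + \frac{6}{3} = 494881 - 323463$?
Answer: $\frac{1}{358443} \approx 2.7898 \cdot 10^{-6}$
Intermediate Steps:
$T = 171416$ ($T = -2 + \left(494881 - 323463\right) = -2 + 171418 = 171416$)
$m{\left(X,W \right)} = -162 - 3 X^{2}$
$N = -7140$ ($N = \left(-1428\right) 5 = -7140$)
$\frac{1}{T + \left(\left(327892 + N\right) + m{\left(211,-62 \right)}\right)} = \frac{1}{171416 + \left(\left(327892 - 7140\right) - \left(162 + 3 \cdot 211^{2}\right)\right)} = \frac{1}{171416 + \left(320752 - 133725\right)} = \frac{1}{171416 + 187027} = \frac{1}{358443}$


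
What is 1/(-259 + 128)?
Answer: -1/131 ≈ -0.0076336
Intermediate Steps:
1/(-259 + 128) = 1/(-131) = -1/131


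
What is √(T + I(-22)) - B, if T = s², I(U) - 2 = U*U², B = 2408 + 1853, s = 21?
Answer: -4261 + I*√10205 ≈ -4261.0 + 101.02*I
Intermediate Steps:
B = 4261
I(U) = 2 + U³ (I(U) = 2 + U*U² = 2 + U³)
T = 441 (T = 21² = 441)
√(T + I(-22)) - B = √(441 + (2 + (-22)³)) - 1*4261 = √(441 + (2 - 10648)) - 4261 = √(441 - 10646) - 4261 = √(-10205) - 4261 = I*√10205 - 4261 = -4261 + I*√10205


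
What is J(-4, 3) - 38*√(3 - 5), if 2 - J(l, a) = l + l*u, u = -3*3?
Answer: -30 - 38*I*√2 ≈ -30.0 - 53.74*I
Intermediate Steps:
u = -9
J(l, a) = 2 + 8*l (J(l, a) = 2 - (l + l*(-9)) = 2 - (l - 9*l) = 2 - (-8)*l = 2 + 8*l)
J(-4, 3) - 38*√(3 - 5) = (2 + 8*(-4)) - 38*√(3 - 5) = (2 - 32) - 38*I*√2 = -30 - 38*I*√2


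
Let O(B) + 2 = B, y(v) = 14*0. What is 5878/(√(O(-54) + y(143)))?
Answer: -2939*I*√14/14 ≈ -785.48*I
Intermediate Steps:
y(v) = 0
O(B) = -2 + B
5878/(√(O(-54) + y(143))) = 5878/(√((-2 - 54) + 0)) = 5878/(√(-56 + 0)) = 5878/(√(-56)) = 5878/((2*I*√14)) = 5878*(-I*√14/28) = -2939*I*√14/14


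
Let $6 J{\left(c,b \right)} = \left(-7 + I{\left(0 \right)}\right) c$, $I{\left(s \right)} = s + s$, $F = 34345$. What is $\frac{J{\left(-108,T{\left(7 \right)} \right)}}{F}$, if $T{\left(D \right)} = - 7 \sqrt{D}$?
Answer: $\frac{126}{34345} \approx 0.0036687$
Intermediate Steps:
$I{\left(s \right)} = 2 s$
$J{\left(c,b \right)} = - \frac{7 c}{6}$ ($J{\left(c,b \right)} = \frac{\left(-7 + 2 \cdot 0\right) c}{6} = \frac{\left(-7 + 0\right) c}{6} = \frac{\left(-7\right) c}{6} = - \frac{7 c}{6}$)
$\frac{J{\left(-108,T{\left(7 \right)} \right)}}{F} = \frac{\left(- \frac{7}{6}\right) \left(-108\right)}{34345} = 126 \cdot \frac{1}{34345} = \frac{126}{34345}$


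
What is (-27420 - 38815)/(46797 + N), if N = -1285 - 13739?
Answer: -66235/31773 ≈ -2.0846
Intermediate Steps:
N = -15024
(-27420 - 38815)/(46797 + N) = (-27420 - 38815)/(46797 - 15024) = -66235/31773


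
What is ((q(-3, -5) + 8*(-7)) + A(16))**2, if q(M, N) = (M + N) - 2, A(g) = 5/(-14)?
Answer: 863041/196 ≈ 4403.3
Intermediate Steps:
A(g) = -5/14 (A(g) = 5*(-1/14) = -5/14)
q(M, N) = -2 + M + N
((q(-3, -5) + 8*(-7)) + A(16))**2 = (((-2 - 3 - 5) + 8*(-7)) - 5/14)**2 = ((-10 - 56) - 5/14)**2 = (-66 - 5/14)**2 = (-929/14)**2 = 863041/196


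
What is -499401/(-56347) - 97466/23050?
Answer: 3009638174/649399175 ≈ 4.6345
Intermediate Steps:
-499401/(-56347) - 97466/23050 = -499401*(-1/56347) - 97466*1/23050 = 499401/56347 - 48733/11525 = 3009638174/649399175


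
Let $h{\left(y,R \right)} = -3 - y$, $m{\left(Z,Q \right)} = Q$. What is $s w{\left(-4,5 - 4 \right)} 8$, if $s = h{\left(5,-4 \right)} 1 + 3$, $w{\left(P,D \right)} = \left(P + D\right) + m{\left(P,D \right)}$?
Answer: $80$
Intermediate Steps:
$w{\left(P,D \right)} = P + 2 D$ ($w{\left(P,D \right)} = \left(P + D\right) + D = \left(D + P\right) + D = P + 2 D$)
$s = -5$ ($s = \left(-3 - 5\right) 1 + 3 = \left(-8\right) 1 + 3 = -8 + 3 = -5$)
$s w{\left(-4,5 - 4 \right)} 8 = - 5 \left(-4 + 2 \left(5 - 4\right)\right) 8 = - 5 \left(-4 + 2 \cdot 1\right) 8 = - 5 \left(-4 + 2\right) 8 = \left(-5\right) \left(-2\right) 8 = 10 \cdot 8 = 80$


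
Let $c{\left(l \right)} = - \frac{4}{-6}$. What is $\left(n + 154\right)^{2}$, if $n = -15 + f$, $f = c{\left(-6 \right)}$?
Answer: $\frac{175561}{9} \approx 19507.0$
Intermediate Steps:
$c{\left(l \right)} = \frac{2}{3}$ ($c{\left(l \right)} = \left(-4\right) \left(- \frac{1}{6}\right) = \frac{2}{3}$)
$f = \frac{2}{3} \approx 0.66667$
$n = - \frac{43}{3}$ ($n = -15 + \frac{2}{3} = - \frac{43}{3} \approx -14.333$)
$\left(n + 154\right)^{2} = \left(- \frac{43}{3} + 154\right)^{2} = \left(\frac{419}{3}\right)^{2} = \frac{175561}{9}$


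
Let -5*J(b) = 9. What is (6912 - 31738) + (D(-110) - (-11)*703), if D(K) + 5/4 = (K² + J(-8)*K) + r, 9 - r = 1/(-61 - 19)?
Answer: -382979/80 ≈ -4787.2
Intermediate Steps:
J(b) = -9/5 (J(b) = -⅕*9 = -9/5)
r = 721/80 (r = 9 - 1/(-61 - 19) = 9 - 1/(-80) = 9 - 1*(-1/80) = 9 + 1/80 = 721/80 ≈ 9.0125)
D(K) = 621/80 + K² - 9*K/5 (D(K) = -5/4 + ((K² - 9*K/5) + 721/80) = -5/4 + (721/80 + K² - 9*K/5) = 621/80 + K² - 9*K/5)
(6912 - 31738) + (D(-110) - (-11)*703) = (6912 - 31738) + ((621/80 + (-110)² - 9/5*(-110)) - (-11)*703) = -24826 + ((621/80 + 12100 + 198) - 1*(-7733)) = -24826 + (984461/80 + 7733) = -24826 + 1603101/80 = -382979/80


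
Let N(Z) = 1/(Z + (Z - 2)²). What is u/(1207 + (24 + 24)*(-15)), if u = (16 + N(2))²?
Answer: 1089/1948 ≈ 0.55904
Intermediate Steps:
N(Z) = 1/(Z + (-2 + Z)²)
u = 1089/4 (u = (16 + 1/(2 + (-2 + 2)²))² = (16 + 1/(2 + 0²))² = (16 + 1/(2 + 0))² = (16 + 1/2)² = (16 + ½)² = (33/2)² = 1089/4 ≈ 272.25)
u/(1207 + (24 + 24)*(-15)) = (1089/4)/(1207 + (24 + 24)*(-15)) = (1089/4)/(1207 + 48*(-15)) = (1089/4)/(1207 - 720) = (1089/4)/487 = (1/487)*(1089/4) = 1089/1948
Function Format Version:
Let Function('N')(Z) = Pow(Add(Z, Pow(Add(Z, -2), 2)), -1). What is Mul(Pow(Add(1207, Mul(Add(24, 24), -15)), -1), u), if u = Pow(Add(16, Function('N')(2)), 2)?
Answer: Rational(1089, 1948) ≈ 0.55904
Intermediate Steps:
Function('N')(Z) = Pow(Add(Z, Pow(Add(-2, Z), 2)), -1)
u = Rational(1089, 4) (u = Pow(Add(16, Pow(Add(2, Pow(Add(-2, 2), 2)), -1)), 2) = Pow(Add(16, Pow(Add(2, Pow(0, 2)), -1)), 2) = Pow(Add(16, Pow(Add(2, 0), -1)), 2) = Pow(Add(16, Pow(2, -1)), 2) = Pow(Add(16, Rational(1, 2)), 2) = Pow(Rational(33, 2), 2) = Rational(1089, 4) ≈ 272.25)
Mul(Pow(Add(1207, Mul(Add(24, 24), -15)), -1), u) = Mul(Pow(Add(1207, Mul(Add(24, 24), -15)), -1), Rational(1089, 4)) = Mul(Pow(Add(1207, Mul(48, -15)), -1), Rational(1089, 4)) = Mul(Pow(Add(1207, -720), -1), Rational(1089, 4)) = Mul(Pow(487, -1), Rational(1089, 4)) = Mul(Rational(1, 487), Rational(1089, 4)) = Rational(1089, 1948)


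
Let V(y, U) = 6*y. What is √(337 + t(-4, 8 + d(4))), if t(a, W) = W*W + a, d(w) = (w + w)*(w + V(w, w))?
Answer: √54157 ≈ 232.72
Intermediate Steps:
d(w) = 14*w² (d(w) = (w + w)*(w + 6*w) = (2*w)*(7*w) = 14*w²)
t(a, W) = a + W² (t(a, W) = W² + a = a + W²)
√(337 + t(-4, 8 + d(4))) = √(337 + (-4 + (8 + 14*4²)²)) = √(337 + (-4 + (8 + 14*16)²)) = √(337 + (-4 + (8 + 224)²)) = √(337 + (-4 + 232²)) = √(337 + (-4 + 53824)) = √(337 + 53820) = √54157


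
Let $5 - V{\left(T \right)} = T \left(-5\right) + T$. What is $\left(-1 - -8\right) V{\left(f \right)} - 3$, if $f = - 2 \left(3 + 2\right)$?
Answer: $-248$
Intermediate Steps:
$f = -10$ ($f = \left(-2\right) 5 = -10$)
$V{\left(T \right)} = 5 + 4 T$ ($V{\left(T \right)} = 5 - \left(T \left(-5\right) + T\right) = 5 - \left(- 5 T + T\right) = 5 - - 4 T = 5 + 4 T$)
$\left(-1 - -8\right) V{\left(f \right)} - 3 = \left(-1 - -8\right) \left(5 + 4 \left(-10\right)\right) - 3 = \left(-1 + 8\right) \left(5 - 40\right) - 3 = 7 \left(-35\right) - 3 = -245 - 3 = -248$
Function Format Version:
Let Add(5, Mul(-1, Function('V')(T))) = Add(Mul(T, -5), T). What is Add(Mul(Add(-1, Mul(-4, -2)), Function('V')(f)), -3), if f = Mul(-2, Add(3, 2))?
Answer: -248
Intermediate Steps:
f = -10 (f = Mul(-2, 5) = -10)
Function('V')(T) = Add(5, Mul(4, T)) (Function('V')(T) = Add(5, Mul(-1, Add(Mul(T, -5), T))) = Add(5, Mul(-1, Add(Mul(-5, T), T))) = Add(5, Mul(-1, Mul(-4, T))) = Add(5, Mul(4, T)))
Add(Mul(Add(-1, Mul(-4, -2)), Function('V')(f)), -3) = Add(Mul(Add(-1, Mul(-4, -2)), Add(5, Mul(4, -10))), -3) = Add(Mul(Add(-1, 8), Add(5, -40)), -3) = Add(Mul(7, -35), -3) = Add(-245, -3) = -248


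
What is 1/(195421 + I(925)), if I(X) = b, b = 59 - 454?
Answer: 1/195026 ≈ 5.1275e-6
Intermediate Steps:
b = -395
I(X) = -395
1/(195421 + I(925)) = 1/(195421 - 395) = 1/195026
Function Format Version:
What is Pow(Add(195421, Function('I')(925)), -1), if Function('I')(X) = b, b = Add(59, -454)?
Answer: Rational(1, 195026) ≈ 5.1275e-6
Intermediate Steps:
b = -395
Function('I')(X) = -395
Pow(Add(195421, Function('I')(925)), -1) = Pow(Add(195421, -395), -1) = Pow(195026, -1) = Rational(1, 195026)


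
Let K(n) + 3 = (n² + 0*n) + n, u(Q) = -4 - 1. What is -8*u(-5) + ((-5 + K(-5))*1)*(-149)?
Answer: -1748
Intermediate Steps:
u(Q) = -5
K(n) = -3 + n + n² (K(n) = -3 + ((n² + 0*n) + n) = -3 + ((n² + 0) + n) = -3 + (n² + n) = -3 + (n + n²) = -3 + n + n²)
-8*u(-5) + ((-5 + K(-5))*1)*(-149) = -8*(-5) + ((-5 + (-3 - 5 + (-5)²))*1)*(-149) = 40 + ((-5 + (-3 - 5 + 25))*1)*(-149) = 40 + ((-5 + 17)*1)*(-149) = 40 + (12*1)*(-149) = 40 + 12*(-149) = 40 - 1788 = -1748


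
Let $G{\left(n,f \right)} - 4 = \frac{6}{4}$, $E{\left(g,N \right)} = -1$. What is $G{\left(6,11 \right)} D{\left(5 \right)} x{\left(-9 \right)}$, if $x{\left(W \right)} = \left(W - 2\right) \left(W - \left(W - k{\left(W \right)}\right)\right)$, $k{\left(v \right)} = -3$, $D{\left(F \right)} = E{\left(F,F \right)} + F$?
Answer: $726$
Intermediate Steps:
$G{\left(n,f \right)} = \frac{11}{2}$ ($G{\left(n,f \right)} = 4 + \frac{6}{4} = 4 + 6 \cdot \frac{1}{4} = 4 + \frac{3}{2} = \frac{11}{2}$)
$D{\left(F \right)} = -1 + F$
$x{\left(W \right)} = 6 - 3 W$ ($x{\left(W \right)} = \left(W - 2\right) \left(W - \left(3 + W\right)\right) = \left(-2 + W\right) \left(-3\right) = 6 - 3 W$)
$G{\left(6,11 \right)} D{\left(5 \right)} x{\left(-9 \right)} = \frac{11 \left(-1 + 5\right)}{2} \left(6 - -27\right) = \frac{11}{2} \cdot 4 \left(6 + 27\right) = 22 \cdot 33 = 726$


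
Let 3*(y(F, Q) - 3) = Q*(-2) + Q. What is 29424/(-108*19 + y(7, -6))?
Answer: -29424/2047 ≈ -14.374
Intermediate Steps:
y(F, Q) = 3 - Q/3 (y(F, Q) = 3 + (Q*(-2) + Q)/3 = 3 + (-2*Q + Q)/3 = 3 + (-Q)/3 = 3 - Q/3)
29424/(-108*19 + y(7, -6)) = 29424/(-108*19 + (3 - ⅓*(-6))) = 29424/(-2052 + (3 + 2)) = 29424/(-2052 + 5) = 29424/(-2047) = 29424*(-1/2047) = -29424/2047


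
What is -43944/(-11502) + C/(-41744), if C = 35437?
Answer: 237800327/80023248 ≈ 2.9716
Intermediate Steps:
-43944/(-11502) + C/(-41744) = -43944/(-11502) + 35437/(-41744) = -43944*(-1/11502) + 35437*(-1/41744) = 7324/1917 - 35437/41744 = 237800327/80023248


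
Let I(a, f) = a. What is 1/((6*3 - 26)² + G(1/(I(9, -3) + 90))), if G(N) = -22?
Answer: 1/42 ≈ 0.023810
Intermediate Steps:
1/((6*3 - 26)² + G(1/(I(9, -3) + 90))) = 1/((6*3 - 26)² - 22) = 1/((18 - 26)² - 22) = 1/((-8)² - 22) = 1/(64 - 22) = 1/42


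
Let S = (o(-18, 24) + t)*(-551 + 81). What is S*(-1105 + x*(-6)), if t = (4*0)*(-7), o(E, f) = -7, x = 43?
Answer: -4484270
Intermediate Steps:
t = 0 (t = 0*(-7) = 0)
S = 3290 (S = (-7 + 0)*(-551 + 81) = -7*(-470) = 3290)
S*(-1105 + x*(-6)) = 3290*(-1105 + 43*(-6)) = 3290*(-1105 - 258) = 3290*(-1363) = -4484270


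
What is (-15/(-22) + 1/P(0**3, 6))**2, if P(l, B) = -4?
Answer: 361/1936 ≈ 0.18647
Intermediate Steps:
(-15/(-22) + 1/P(0**3, 6))**2 = (-15/(-22) + 1/(-4))**2 = (-15*(-1/22) - 1/4)**2 = (15/22 - 1/4)**2 = (19/44)**2 = 361/1936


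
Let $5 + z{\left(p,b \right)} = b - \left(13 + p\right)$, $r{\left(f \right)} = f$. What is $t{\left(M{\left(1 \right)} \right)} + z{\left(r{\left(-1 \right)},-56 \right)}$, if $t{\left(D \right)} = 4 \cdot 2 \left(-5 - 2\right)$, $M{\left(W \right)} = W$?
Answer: $-129$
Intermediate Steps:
$t{\left(D \right)} = -56$ ($t{\left(D \right)} = 4 \cdot 2 \left(-7\right) = 4 \left(-14\right) = -56$)
$z{\left(p,b \right)} = -18 + b - p$ ($z{\left(p,b \right)} = -5 - \left(13 + p - b\right) = -18 + b - p$)
$t{\left(M{\left(1 \right)} \right)} + z{\left(r{\left(-1 \right)},-56 \right)} = -56 - 73 = -129$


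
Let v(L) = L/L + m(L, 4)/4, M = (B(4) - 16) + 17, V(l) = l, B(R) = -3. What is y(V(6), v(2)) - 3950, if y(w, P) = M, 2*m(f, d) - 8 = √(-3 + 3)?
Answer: -3952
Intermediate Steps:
m(f, d) = 4 (m(f, d) = 4 + √(-3 + 3)/2 = 4 + √0/2 = 4 + (½)*0 = 4 + 0 = 4)
M = -2 (M = (-3 - 16) + 17 = -19 + 17 = -2)
v(L) = 2 (v(L) = L/L + 4/4 = 1 + 4*(¼) = 1 + 1 = 2)
y(w, P) = -2
y(V(6), v(2)) - 3950 = -2 - 3950 = -3952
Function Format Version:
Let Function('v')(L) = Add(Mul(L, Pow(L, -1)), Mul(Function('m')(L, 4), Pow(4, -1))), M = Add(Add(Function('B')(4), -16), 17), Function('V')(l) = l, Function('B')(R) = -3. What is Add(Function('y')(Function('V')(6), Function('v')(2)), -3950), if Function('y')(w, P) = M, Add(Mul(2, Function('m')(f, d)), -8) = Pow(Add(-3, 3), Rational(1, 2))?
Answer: -3952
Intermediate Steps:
Function('m')(f, d) = 4 (Function('m')(f, d) = Add(4, Mul(Rational(1, 2), Pow(Add(-3, 3), Rational(1, 2)))) = Add(4, Mul(Rational(1, 2), Pow(0, Rational(1, 2)))) = Add(4, Mul(Rational(1, 2), 0)) = Add(4, 0) = 4)
M = -2 (M = Add(Add(-3, -16), 17) = Add(-19, 17) = -2)
Function('v')(L) = 2 (Function('v')(L) = Add(Mul(L, Pow(L, -1)), Mul(4, Pow(4, -1))) = Add(1, Mul(4, Rational(1, 4))) = Add(1, 1) = 2)
Function('y')(w, P) = -2
Add(Function('y')(Function('V')(6), Function('v')(2)), -3950) = Add(-2, -3950) = -3952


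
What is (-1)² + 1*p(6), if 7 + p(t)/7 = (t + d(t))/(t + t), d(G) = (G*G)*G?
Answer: 163/2 ≈ 81.500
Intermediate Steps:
d(G) = G³ (d(G) = G²*G = G³)
p(t) = -49 + 7*(t + t³)/(2*t) (p(t) = -49 + 7*((t + t³)/(t + t)) = -49 + 7*((t + t³)/((2*t))) = -49 + 7*((t + t³)*(1/(2*t))) = -49 + 7*((t + t³)/(2*t)) = -49 + 7*(t + t³)/(2*t))
(-1)² + 1*p(6) = (-1)² + 1*(-91/2 + (7/2)*6²) = 1 + 1*(-91/2 + (7/2)*36) = 1 + 1*(-91/2 + 126) = 1 + 1*(161/2) = 1 + 161/2 = 163/2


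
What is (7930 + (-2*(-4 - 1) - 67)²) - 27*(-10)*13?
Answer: 14689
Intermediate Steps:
(7930 + (-2*(-4 - 1) - 67)²) - 27*(-10)*13 = (7930 + (-2*(-5) - 67)²) + 270*13 = (7930 + (10 - 67)²) + 3510 = (7930 + (-57)²) + 3510 = (7930 + 3249) + 3510 = 11179 + 3510 = 14689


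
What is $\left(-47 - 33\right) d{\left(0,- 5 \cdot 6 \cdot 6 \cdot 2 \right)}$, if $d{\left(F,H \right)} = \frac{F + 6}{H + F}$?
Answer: $\frac{4}{3} \approx 1.3333$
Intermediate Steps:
$d{\left(F,H \right)} = \frac{6 + F}{F + H}$
$\left(-47 - 33\right) d{\left(0,- 5 \cdot 6 \cdot 6 \cdot 2 \right)} = \left(-47 - 33\right) \frac{6 + 0}{0 + - 5 \cdot 6 \cdot 6 \cdot 2} = - 80 \frac{1}{0 + \left(-5\right) 36 \cdot 2} \cdot 6 = - 80 \frac{1}{0 - 360} \cdot 6 = - 80 \frac{1}{-360} \cdot 6 = - 80 \left(\left(- \frac{1}{360}\right) 6\right) = \left(-80\right) \left(- \frac{1}{60}\right) = \frac{4}{3}$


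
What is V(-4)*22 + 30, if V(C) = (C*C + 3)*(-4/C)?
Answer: 448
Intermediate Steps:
V(C) = -4*(3 + C²)/C (V(C) = (C² + 3)*(-4/C) = (3 + C²)*(-4/C) = -4*(3 + C²)/C)
V(-4)*22 + 30 = (-12/(-4) - 4*(-4))*22 + 30 = (-12*(-¼) + 16)*22 + 30 = (3 + 16)*22 + 30 = 19*22 + 30 = 418 + 30 = 448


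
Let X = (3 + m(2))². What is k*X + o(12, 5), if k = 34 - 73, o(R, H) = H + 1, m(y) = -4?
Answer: -33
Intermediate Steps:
o(R, H) = 1 + H
k = -39
X = 1 (X = (3 - 4)² = (-1)² = 1)
k*X + o(12, 5) = -39*1 + (1 + 5) = -39 + 6 = -33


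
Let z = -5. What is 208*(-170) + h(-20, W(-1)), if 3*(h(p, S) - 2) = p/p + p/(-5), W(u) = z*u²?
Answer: -106069/3 ≈ -35356.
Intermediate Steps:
W(u) = -5*u²
h(p, S) = 7/3 - p/15 (h(p, S) = 2 + (p/p + p/(-5))/3 = 2 + (1 + p*(-⅕))/3 = 2 + (1 - p/5)/3 = 2 + (⅓ - p/15) = 7/3 - p/15)
208*(-170) + h(-20, W(-1)) = 208*(-170) + (7/3 - 1/15*(-20)) = -35360 + (7/3 + 4/3) = -35360 + 11/3 = -106069/3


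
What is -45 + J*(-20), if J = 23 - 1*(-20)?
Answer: -905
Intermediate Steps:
J = 43 (J = 23 + 20 = 43)
-45 + J*(-20) = -45 + 43*(-20) = -45 - 860 = -905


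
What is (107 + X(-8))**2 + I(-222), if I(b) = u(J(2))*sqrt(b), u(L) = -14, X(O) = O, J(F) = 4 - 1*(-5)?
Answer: 9801 - 14*I*sqrt(222) ≈ 9801.0 - 208.6*I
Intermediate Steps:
J(F) = 9 (J(F) = 4 + 5 = 9)
I(b) = -14*sqrt(b)
(107 + X(-8))**2 + I(-222) = (107 - 8)**2 - 14*I*sqrt(222) = 99**2 - 14*I*sqrt(222) = 9801 - 14*I*sqrt(222)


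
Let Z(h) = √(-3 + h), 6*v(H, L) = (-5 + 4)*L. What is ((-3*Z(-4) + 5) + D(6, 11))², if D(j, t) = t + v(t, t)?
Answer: 4957/36 - 85*I*√7 ≈ 137.69 - 224.89*I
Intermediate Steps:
v(H, L) = -L/6 (v(H, L) = ((-5 + 4)*L)/6 = (-L)/6 = -L/6)
D(j, t) = 5*t/6 (D(j, t) = t - t/6 = 5*t/6)
((-3*Z(-4) + 5) + D(6, 11))² = ((-3*√(-3 - 4) + 5) + (⅚)*11)² = ((-3*I*√7 + 5) + 55/6)² = ((5 - 3*I*√7) + 55/6)² = (85/6 - 3*I*√7)²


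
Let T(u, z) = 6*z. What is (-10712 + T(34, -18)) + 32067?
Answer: 21247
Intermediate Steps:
(-10712 + T(34, -18)) + 32067 = (-10712 + 6*(-18)) + 32067 = (-10712 - 108) + 32067 = -10820 + 32067 = 21247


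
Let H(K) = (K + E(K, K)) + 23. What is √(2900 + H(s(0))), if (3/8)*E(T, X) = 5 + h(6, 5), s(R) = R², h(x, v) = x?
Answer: √26571/3 ≈ 54.335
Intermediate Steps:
E(T, X) = 88/3 (E(T, X) = 8*(5 + 6)/3 = (8/3)*11 = 88/3)
H(K) = 157/3 + K (H(K) = (K + 88/3) + 23 = (88/3 + K) + 23 = 157/3 + K)
√(2900 + H(s(0))) = √(2900 + (157/3 + 0²)) = √(2900 + (157/3 + 0)) = √(2900 + 157/3) = √(8857/3) = √26571/3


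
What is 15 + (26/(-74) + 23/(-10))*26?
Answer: -9978/185 ≈ -53.935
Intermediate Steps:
15 + (26/(-74) + 23/(-10))*26 = 15 + (26*(-1/74) + 23*(-⅒))*26 = 15 + (-13/37 - 23/10)*26 = 15 - 981/370*26 = 15 - 12753/185 = -9978/185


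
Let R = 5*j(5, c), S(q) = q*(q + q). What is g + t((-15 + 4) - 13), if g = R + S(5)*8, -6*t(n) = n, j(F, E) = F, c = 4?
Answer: 429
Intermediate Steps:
S(q) = 2*q² (S(q) = q*(2*q) = 2*q²)
t(n) = -n/6
R = 25 (R = 5*5 = 25)
g = 425 (g = 25 + (2*5²)*8 = 25 + (2*25)*8 = 25 + 50*8 = 25 + 400 = 425)
g + t((-15 + 4) - 13) = 425 - ((-15 + 4) - 13)/6 = 425 - (-11 - 13)/6 = 425 - ⅙*(-24) = 425 + 4 = 429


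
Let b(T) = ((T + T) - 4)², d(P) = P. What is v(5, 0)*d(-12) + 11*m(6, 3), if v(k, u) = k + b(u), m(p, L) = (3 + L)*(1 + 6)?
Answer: 210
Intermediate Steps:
m(p, L) = 21 + 7*L (m(p, L) = (3 + L)*7 = 21 + 7*L)
b(T) = (-4 + 2*T)² (b(T) = (2*T - 4)² = (-4 + 2*T)²)
v(k, u) = k + 4*(-2 + u)²
v(5, 0)*d(-12) + 11*m(6, 3) = (5 + 4*(-2 + 0)²)*(-12) + 11*(21 + 7*3) = (5 + 4*(-2)²)*(-12) + 11*(21 + 21) = (5 + 4*4)*(-12) + 11*42 = (5 + 16)*(-12) + 462 = 21*(-12) + 462 = -252 + 462 = 210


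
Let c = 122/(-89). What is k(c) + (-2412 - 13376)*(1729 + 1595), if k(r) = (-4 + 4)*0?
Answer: -52479312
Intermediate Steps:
c = -122/89 (c = 122*(-1/89) = -122/89 ≈ -1.3708)
k(r) = 0 (k(r) = 0*0 = 0)
k(c) + (-2412 - 13376)*(1729 + 1595) = 0 + (-2412 - 13376)*(1729 + 1595) = 0 - 15788*3324 = 0 - 52479312 = -52479312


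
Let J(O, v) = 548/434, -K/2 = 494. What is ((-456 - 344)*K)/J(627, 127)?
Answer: 85758400/137 ≈ 6.2597e+5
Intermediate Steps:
K = -988 (K = -2*494 = -988)
J(O, v) = 274/217 (J(O, v) = 548*(1/434) = 274/217)
((-456 - 344)*K)/J(627, 127) = ((-456 - 344)*(-988))/(274/217) = -800*(-988)*(217/274) = 790400*(217/274) = 85758400/137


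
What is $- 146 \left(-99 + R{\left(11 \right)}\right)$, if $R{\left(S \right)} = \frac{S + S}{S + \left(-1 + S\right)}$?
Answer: $\frac{300322}{21} \approx 14301.0$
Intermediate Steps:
$R{\left(S \right)} = \frac{2 S}{-1 + 2 S}$
$- 146 \left(-99 + R{\left(11 \right)}\right) = - 146 \left(-99 + 2 \cdot 11 \frac{1}{-1 + 2 \cdot 11}\right) = - 146 \left(-99 + 2 \cdot 11 \frac{1}{-1 + 22}\right) = - 146 \left(-99 + 2 \cdot 11 \cdot \frac{1}{21}\right) = - 146 \left(-99 + \frac{22}{21}\right) = \left(-146\right) \left(- \frac{2057}{21}\right) = \frac{300322}{21}$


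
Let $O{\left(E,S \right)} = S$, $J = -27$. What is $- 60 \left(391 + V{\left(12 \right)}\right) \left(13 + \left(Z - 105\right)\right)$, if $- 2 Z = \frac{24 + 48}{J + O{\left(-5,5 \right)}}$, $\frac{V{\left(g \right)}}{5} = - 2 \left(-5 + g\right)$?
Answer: $\frac{19144440}{11} \approx 1.7404 \cdot 10^{6}$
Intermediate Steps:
$V{\left(g \right)} = 50 - 10 g$ ($V{\left(g \right)} = 5 \left(- 2 \left(-5 + g\right)\right) = 5 \left(10 - 2 g\right) = 50 - 10 g$)
$Z = \frac{18}{11}$ ($Z = - \frac{\left(24 + 48\right) \frac{1}{-27 + 5}}{2} = - \frac{72 \frac{1}{-22}}{2} = - \frac{72 \left(- \frac{1}{22}\right)}{2} = \left(- \frac{1}{2}\right) \left(- \frac{36}{11}\right) = \frac{18}{11} \approx 1.6364$)
$- 60 \left(391 + V{\left(12 \right)}\right) \left(13 + \left(Z - 105\right)\right) = - 60 \left(391 + \left(50 - 120\right)\right) \left(13 + \left(\frac{18}{11} - 105\right)\right) = - 60 \left(391 + \left(50 - 120\right)\right) \left(13 - \frac{1137}{11}\right) = - 60 \left(391 - 70\right) \left(- \frac{994}{11}\right) = - 60 \cdot 321 \left(- \frac{994}{11}\right) = \left(-60\right) \left(- \frac{319074}{11}\right) = \frac{19144440}{11}$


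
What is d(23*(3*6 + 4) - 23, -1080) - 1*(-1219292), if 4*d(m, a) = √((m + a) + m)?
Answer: 1219292 + I*√114/4 ≈ 1.2193e+6 + 2.6693*I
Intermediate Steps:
d(m, a) = √(a + 2*m)/4 (d(m, a) = √((m + a) + m)/4 = √((a + m) + m)/4 = √(a + 2*m)/4)
d(23*(3*6 + 4) - 23, -1080) - 1*(-1219292) = √(-1080 + 2*(23*(3*6 + 4) - 23))/4 - 1*(-1219292) = √(-1080 + 2*(23*(18 + 4) - 23))/4 + 1219292 = √(-1080 + 2*(23*22 - 23))/4 + 1219292 = √(-1080 + 2*(506 - 23))/4 + 1219292 = √(-1080 + 2*483)/4 + 1219292 = √(-1080 + 966)/4 + 1219292 = √(-114)/4 + 1219292 = (I*√114)/4 + 1219292 = I*√114/4 + 1219292 = 1219292 + I*√114/4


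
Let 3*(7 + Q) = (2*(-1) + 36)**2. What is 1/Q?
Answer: 3/1135 ≈ 0.0026432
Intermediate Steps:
Q = 1135/3 (Q = -7 + (2*(-1) + 36)**2/3 = -7 + (-2 + 36)**2/3 = -7 + (1/3)*34**2 = -7 + (1/3)*1156 = -7 + 1156/3 = 1135/3 ≈ 378.33)
1/Q = 1/(1135/3) = 3/1135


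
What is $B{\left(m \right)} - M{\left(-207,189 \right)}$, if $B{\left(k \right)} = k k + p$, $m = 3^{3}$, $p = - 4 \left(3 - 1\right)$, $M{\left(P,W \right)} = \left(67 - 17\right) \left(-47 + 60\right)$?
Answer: $71$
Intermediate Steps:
$M{\left(P,W \right)} = 650$ ($M{\left(P,W \right)} = 50 \cdot 13 = 650$)
$p = -8$ ($p = \left(-4\right) 2 = -8$)
$m = 27$
$B{\left(k \right)} = -8 + k^{2}$ ($B{\left(k \right)} = k k - 8 = k^{2} - 8 = -8 + k^{2}$)
$B{\left(m \right)} - M{\left(-207,189 \right)} = \left(-8 + 27^{2}\right) - 650 = \left(-8 + 729\right) - 650 = 721 - 650 = 71$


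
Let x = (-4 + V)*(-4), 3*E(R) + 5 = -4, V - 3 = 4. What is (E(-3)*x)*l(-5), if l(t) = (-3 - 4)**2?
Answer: 1764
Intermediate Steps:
V = 7 (V = 3 + 4 = 7)
l(t) = 49 (l(t) = (-7)**2 = 49)
E(R) = -3 (E(R) = -5/3 + (1/3)*(-4) = -5/3 - 4/3 = -3)
x = -12 (x = (-4 + 7)*(-4) = 3*(-4) = -12)
(E(-3)*x)*l(-5) = -3*(-12)*49 = 36*49 = 1764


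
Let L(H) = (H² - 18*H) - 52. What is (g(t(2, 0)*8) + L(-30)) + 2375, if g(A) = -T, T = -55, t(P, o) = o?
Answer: 3818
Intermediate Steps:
L(H) = -52 + H² - 18*H
g(A) = 55 (g(A) = -1*(-55) = 55)
(g(t(2, 0)*8) + L(-30)) + 2375 = (55 + (-52 + (-30)² - 18*(-30))) + 2375 = (55 + (-52 + 900 + 540)) + 2375 = (55 + 1388) + 2375 = 1443 + 2375 = 3818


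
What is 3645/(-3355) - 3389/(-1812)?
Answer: 953071/1215852 ≈ 0.78387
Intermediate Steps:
3645/(-3355) - 3389/(-1812) = 3645*(-1/3355) - 3389*(-1/1812) = -729/671 + 3389/1812 = 953071/1215852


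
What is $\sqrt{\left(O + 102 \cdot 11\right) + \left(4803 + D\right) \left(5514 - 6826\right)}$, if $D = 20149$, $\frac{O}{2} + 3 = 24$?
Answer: $2 i \sqrt{8183965} \approx 5721.5 i$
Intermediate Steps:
$O = 42$ ($O = -6 + 2 \cdot 24 = -6 + 48 = 42$)
$\sqrt{\left(O + 102 \cdot 11\right) + \left(4803 + D\right) \left(5514 - 6826\right)} = \sqrt{\left(42 + 102 \cdot 11\right) + \left(4803 + 20149\right) \left(5514 - 6826\right)} = \sqrt{\left(42 + 1122\right) + 24952 \left(-1312\right)} = \sqrt{1164 - 32737024} = \sqrt{-32735860} = 2 i \sqrt{8183965}$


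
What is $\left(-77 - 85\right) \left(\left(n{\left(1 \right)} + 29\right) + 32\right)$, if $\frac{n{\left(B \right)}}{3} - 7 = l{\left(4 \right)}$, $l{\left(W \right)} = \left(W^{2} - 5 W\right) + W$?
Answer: $-13284$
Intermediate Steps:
$l{\left(W \right)} = W^{2} - 4 W$
$n{\left(B \right)} = 21$ ($n{\left(B \right)} = 21 + 3 \cdot 4 \left(-4 + 4\right) = 21 + 3 \cdot 4 \cdot 0 = 21 + 3 \cdot 0 = 21 + 0 = 21$)
$\left(-77 - 85\right) \left(\left(n{\left(1 \right)} + 29\right) + 32\right) = \left(-77 - 85\right) \left(\left(21 + 29\right) + 32\right) = - 162 \left(50 + 32\right) = \left(-162\right) 82 = -13284$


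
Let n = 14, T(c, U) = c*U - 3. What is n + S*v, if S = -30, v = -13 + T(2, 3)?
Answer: 314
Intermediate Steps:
T(c, U) = -3 + U*c (T(c, U) = U*c - 3 = -3 + U*c)
v = -10 (v = -13 + (-3 + 3*2) = -13 + (-3 + 6) = -13 + 3 = -10)
n + S*v = 14 - 30*(-10) = 14 + 300 = 314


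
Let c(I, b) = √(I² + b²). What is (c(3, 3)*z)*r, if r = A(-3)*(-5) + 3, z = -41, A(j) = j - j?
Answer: -369*√2 ≈ -521.84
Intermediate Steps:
A(j) = 0
r = 3 (r = 0*(-5) + 3 = 0 + 3 = 3)
(c(3, 3)*z)*r = (√(3² + 3²)*(-41))*3 = (√(9 + 9)*(-41))*3 = (√18*(-41))*3 = ((3*√2)*(-41))*3 = -123*√2*3 = -369*√2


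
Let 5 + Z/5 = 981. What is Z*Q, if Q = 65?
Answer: 317200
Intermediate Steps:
Z = 4880 (Z = -25 + 5*981 = -25 + 4905 = 4880)
Z*Q = 4880*65 = 317200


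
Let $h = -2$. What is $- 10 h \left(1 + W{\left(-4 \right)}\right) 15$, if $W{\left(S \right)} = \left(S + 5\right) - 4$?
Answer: $-600$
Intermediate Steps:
$W{\left(S \right)} = 1 + S$ ($W{\left(S \right)} = \left(5 + S\right) - 4 = 1 + S$)
$- 10 h \left(1 + W{\left(-4 \right)}\right) 15 = - 10 \left(- 2 \left(1 + \left(1 - 4\right)\right)\right) 15 = - 10 \left(- 2 \left(1 - 3\right)\right) 15 = - 10 \left(\left(-2\right) \left(-2\right)\right) 15 = \left(-10\right) 4 \cdot 15 = \left(-40\right) 15 = -600$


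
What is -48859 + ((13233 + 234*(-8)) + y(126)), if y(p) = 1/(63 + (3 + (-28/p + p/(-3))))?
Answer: -8024563/214 ≈ -37498.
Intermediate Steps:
y(p) = 1/(66 - 28/p - p/3) (y(p) = 1/(63 + (3 + (-28/p + p*(-⅓)))) = 1/(63 + (3 + (-28/p - p/3))) = 1/(63 + (3 - 28/p - p/3)) = 1/(66 - 28/p - p/3))
-48859 + ((13233 + 234*(-8)) + y(126)) = -48859 + ((13233 + 234*(-8)) - 3*126/(84 + 126² - 198*126)) = -48859 + ((13233 - 1872) - 3*126/(84 + 15876 - 24948)) = -48859 + (11361 - 3*126/(-8988)) = -48859 + (11361 - 3*126*(-1/8988)) = -48859 + (11361 + 9/214) = -48859 + 2431263/214 = -8024563/214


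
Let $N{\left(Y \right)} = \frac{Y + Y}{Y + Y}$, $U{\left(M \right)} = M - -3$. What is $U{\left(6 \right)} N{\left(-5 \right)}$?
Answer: $9$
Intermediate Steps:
$U{\left(M \right)} = 3 + M$ ($U{\left(M \right)} = M + 3 = 3 + M$)
$N{\left(Y \right)} = 1$ ($N{\left(Y \right)} = \frac{2 Y}{2 Y} = 2 Y \frac{1}{2 Y} = 1$)
$U{\left(6 \right)} N{\left(-5 \right)} = \left(3 + 6\right) 1 = 9 \cdot 1 = 9$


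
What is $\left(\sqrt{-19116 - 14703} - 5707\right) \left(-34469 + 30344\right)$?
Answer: $23541375 - 4125 i \sqrt{33819} \approx 2.3541 \cdot 10^{7} - 7.5859 \cdot 10^{5} i$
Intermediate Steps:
$\left(\sqrt{-19116 - 14703} - 5707\right) \left(-34469 + 30344\right) = \left(\sqrt{-33819} - 5707\right) \left(-4125\right) = \left(i \sqrt{33819} - 5707\right) \left(-4125\right) = \left(-5707 + i \sqrt{33819}\right) \left(-4125\right) = 23541375 - 4125 i \sqrt{33819}$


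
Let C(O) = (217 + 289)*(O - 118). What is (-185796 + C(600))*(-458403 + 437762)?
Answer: -1199159536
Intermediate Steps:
C(O) = -59708 + 506*O (C(O) = 506*(-118 + O) = -59708 + 506*O)
(-185796 + C(600))*(-458403 + 437762) = (-185796 + (-59708 + 506*600))*(-458403 + 437762) = (-185796 + (-59708 + 303600))*(-20641) = (-185796 + 243892)*(-20641) = 58096*(-20641) = -1199159536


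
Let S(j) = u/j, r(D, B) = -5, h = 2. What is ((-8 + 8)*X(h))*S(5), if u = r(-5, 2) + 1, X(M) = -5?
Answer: 0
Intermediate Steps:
u = -4 (u = -5 + 1 = -4)
S(j) = -4/j
((-8 + 8)*X(h))*S(5) = ((-8 + 8)*(-5))*(-4/5) = (0*(-5))*(-4*⅕) = 0*(-⅘) = 0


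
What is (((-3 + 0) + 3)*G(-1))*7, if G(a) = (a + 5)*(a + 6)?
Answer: 0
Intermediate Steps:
G(a) = (5 + a)*(6 + a)
(((-3 + 0) + 3)*G(-1))*7 = (((-3 + 0) + 3)*(30 + (-1)² + 11*(-1)))*7 = ((-3 + 3)*(30 + 1 - 11))*7 = (0*20)*7 = 0*7 = 0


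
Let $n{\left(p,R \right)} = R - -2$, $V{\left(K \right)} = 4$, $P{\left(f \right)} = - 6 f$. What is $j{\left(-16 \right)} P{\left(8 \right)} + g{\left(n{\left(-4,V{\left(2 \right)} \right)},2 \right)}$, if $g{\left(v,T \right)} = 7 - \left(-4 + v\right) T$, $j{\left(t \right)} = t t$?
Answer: $-12285$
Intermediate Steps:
$n{\left(p,R \right)} = 2 + R$ ($n{\left(p,R \right)} = R + 2 = 2 + R$)
$j{\left(t \right)} = t^{2}$
$g{\left(v,T \right)} = 7 - T \left(-4 + v\right)$
$j{\left(-16 \right)} P{\left(8 \right)} + g{\left(n{\left(-4,V{\left(2 \right)} \right)},2 \right)} = \left(-16\right)^{2} \left(\left(-6\right) 8\right) + \left(7 + 4 \cdot 2 - 2 \left(2 + 4\right)\right) = 256 \left(-48\right) + \left(7 + 8 - 2 \cdot 6\right) = -12288 + \left(7 + 8 - 12\right) = -12288 + 3 = -12285$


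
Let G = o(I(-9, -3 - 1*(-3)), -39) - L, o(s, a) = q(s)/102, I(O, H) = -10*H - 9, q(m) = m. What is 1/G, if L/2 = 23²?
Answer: -34/35975 ≈ -0.00094510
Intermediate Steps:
L = 1058 (L = 2*23² = 2*529 = 1058)
I(O, H) = -9 - 10*H
o(s, a) = s/102
G = -35975/34 (G = (-9 - 10*(-3 - 1*(-3)))/102 - 1*1058 = (-9 - 10*(-3 + 3))/102 - 1058 = (-9 - 10*0)/102 - 1058 = (-9 + 0)/102 - 1058 = (1/102)*(-9) - 1058 = -3/34 - 1058 = -35975/34 ≈ -1058.1)
1/G = 1/(-35975/34) = -34/35975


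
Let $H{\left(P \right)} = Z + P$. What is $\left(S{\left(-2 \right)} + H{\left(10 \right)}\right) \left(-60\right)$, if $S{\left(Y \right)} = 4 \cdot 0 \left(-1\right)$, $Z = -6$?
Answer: $-240$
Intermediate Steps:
$H{\left(P \right)} = -6 + P$
$S{\left(Y \right)} = 0$ ($S{\left(Y \right)} = 0 \left(-1\right) = 0$)
$\left(S{\left(-2 \right)} + H{\left(10 \right)}\right) \left(-60\right) = \left(0 + \left(-6 + 10\right)\right) \left(-60\right) = \left(0 + 4\right) \left(-60\right) = 4 \left(-60\right) = -240$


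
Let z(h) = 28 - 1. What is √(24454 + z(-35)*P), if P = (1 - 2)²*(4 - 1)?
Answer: √24535 ≈ 156.64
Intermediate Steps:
z(h) = 27
P = 3 (P = (-1)²*3 = 1*3 = 3)
√(24454 + z(-35)*P) = √(24454 + 27*3) = √(24454 + 81) = √24535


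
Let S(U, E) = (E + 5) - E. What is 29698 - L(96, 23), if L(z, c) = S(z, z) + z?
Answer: 29597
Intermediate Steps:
S(U, E) = 5 (S(U, E) = (5 + E) - E = 5)
L(z, c) = 5 + z
29698 - L(96, 23) = 29698 - (5 + 96) = 29698 - 1*101 = 29698 - 101 = 29597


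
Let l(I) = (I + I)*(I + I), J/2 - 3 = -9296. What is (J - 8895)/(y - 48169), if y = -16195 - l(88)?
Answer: 27481/95340 ≈ 0.28824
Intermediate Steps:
J = -18586 (J = 6 + 2*(-9296) = 6 - 18592 = -18586)
l(I) = 4*I² (l(I) = (2*I)*(2*I) = 4*I²)
y = -47171 (y = -16195 - 4*88² = -16195 - 4*7744 = -16195 - 1*30976 = -16195 - 30976 = -47171)
(J - 8895)/(y - 48169) = (-18586 - 8895)/(-47171 - 48169) = -27481/(-95340) = -27481*(-1/95340) = 27481/95340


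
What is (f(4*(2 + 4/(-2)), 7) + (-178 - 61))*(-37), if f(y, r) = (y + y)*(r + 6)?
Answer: 8843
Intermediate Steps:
f(y, r) = 2*y*(6 + r) (f(y, r) = (2*y)*(6 + r) = 2*y*(6 + r))
(f(4*(2 + 4/(-2)), 7) + (-178 - 61))*(-37) = (2*(4*(2 + 4/(-2)))*(6 + 7) + (-178 - 61))*(-37) = (2*(4*(2 + 4*(-½)))*13 - 239)*(-37) = (2*(4*(2 - 2))*13 - 239)*(-37) = (2*(4*0)*13 - 239)*(-37) = (2*0*13 - 239)*(-37) = (0 - 239)*(-37) = -239*(-37) = 8843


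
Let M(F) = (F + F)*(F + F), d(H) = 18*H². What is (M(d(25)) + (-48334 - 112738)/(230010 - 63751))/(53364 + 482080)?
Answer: 21042154647232/22255595999 ≈ 945.48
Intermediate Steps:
M(F) = 4*F² (M(F) = (2*F)*(2*F) = 4*F²)
(M(d(25)) + (-48334 - 112738)/(230010 - 63751))/(53364 + 482080) = (4*(18*25²)² + (-48334 - 112738)/(230010 - 63751))/(53364 + 482080) = (4*(18*625)² - 161072/166259)/535444 = (4*11250² - 161072*1/166259)*(1/535444) = (4*126562500 - 161072/166259)*(1/535444) = (506250000 - 161072/166259)*(1/535444) = (84168618588928/166259)*(1/535444) = 21042154647232/22255595999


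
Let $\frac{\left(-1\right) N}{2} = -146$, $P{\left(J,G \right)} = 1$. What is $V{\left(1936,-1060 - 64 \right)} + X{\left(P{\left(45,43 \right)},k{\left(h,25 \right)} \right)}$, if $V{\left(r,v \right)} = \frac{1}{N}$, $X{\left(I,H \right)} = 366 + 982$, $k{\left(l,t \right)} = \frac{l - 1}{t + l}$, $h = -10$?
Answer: $\frac{393617}{292} \approx 1348.0$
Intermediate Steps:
$N = 292$ ($N = \left(-2\right) \left(-146\right) = 292$)
$k{\left(l,t \right)} = \frac{-1 + l}{l + t}$
$X{\left(I,H \right)} = 1348$
$V{\left(r,v \right)} = \frac{1}{292}$
$V{\left(1936,-1060 - 64 \right)} + X{\left(P{\left(45,43 \right)},k{\left(h,25 \right)} \right)} = \frac{1}{292} + 1348 = \frac{393617}{292}$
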